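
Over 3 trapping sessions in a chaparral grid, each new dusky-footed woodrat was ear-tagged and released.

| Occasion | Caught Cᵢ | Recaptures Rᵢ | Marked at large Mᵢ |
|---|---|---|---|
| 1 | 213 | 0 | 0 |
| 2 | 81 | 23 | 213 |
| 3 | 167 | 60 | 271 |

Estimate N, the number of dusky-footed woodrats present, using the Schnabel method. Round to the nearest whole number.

Σ MᵢCᵢ = 0·213 + 213·81 + 271·167 = 0 + 17253 + 45257 = 62510
Σ Rᵢ = 0 + 23 + 60 = 83
N̂ = 62510 / 83 ≈ 753.1 → 753

N ≈ 753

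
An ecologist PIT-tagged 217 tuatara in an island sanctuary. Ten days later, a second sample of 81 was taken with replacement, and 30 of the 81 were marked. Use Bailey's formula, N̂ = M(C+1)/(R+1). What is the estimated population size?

N̂ = 217·(81+1)/(30+1) = 217·82/31 = 17794/31 = 574

N = 574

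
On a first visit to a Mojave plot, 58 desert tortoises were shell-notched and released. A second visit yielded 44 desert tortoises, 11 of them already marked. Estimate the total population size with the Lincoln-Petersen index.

N = (58 × 44) / 11 = 2552 / 11 = 232

N = 232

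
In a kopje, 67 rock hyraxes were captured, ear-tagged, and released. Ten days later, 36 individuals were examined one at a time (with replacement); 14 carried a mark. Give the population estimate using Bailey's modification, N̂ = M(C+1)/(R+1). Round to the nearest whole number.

N ≈ 165

N̂ = 67·(36+1)/(14+1) = 67·37/15 = 2479/15 ≈ 165.3 → 165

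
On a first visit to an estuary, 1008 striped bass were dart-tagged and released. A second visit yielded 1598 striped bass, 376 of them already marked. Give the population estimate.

N = 4284

N = (1008 × 1598) / 376 = 1610784 / 376 = 4284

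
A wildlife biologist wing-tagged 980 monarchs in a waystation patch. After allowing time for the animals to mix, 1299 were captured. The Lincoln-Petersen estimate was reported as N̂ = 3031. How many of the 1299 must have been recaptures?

From N = M·C/R: R = M·C / N = 980·1299 / 3031 = 1273020 / 3031 = 420.

R = 420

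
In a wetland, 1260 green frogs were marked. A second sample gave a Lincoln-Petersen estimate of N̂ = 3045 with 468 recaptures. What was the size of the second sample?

C = 1131

From N = M·C/R: C = N·R / M = 3045·468 / 1260 = 1425060 / 1260 = 1131.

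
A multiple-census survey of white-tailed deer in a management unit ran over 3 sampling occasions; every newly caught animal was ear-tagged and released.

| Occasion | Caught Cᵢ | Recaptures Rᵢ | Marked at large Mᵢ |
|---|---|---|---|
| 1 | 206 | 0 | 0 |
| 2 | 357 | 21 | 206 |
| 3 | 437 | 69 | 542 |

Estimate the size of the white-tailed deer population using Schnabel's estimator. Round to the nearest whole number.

N ≈ 3449

Σ MᵢCᵢ = 0·206 + 206·357 + 542·437 = 0 + 73542 + 236854 = 310396
Σ Rᵢ = 0 + 21 + 69 = 90
N̂ = 310396 / 90 ≈ 3448.8 → 3449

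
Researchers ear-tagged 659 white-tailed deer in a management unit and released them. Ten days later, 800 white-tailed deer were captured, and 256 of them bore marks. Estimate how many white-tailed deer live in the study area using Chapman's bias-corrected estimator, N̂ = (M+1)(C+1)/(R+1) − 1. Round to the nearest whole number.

N̂ = (659+1)(800+1)/(256+1) − 1 = 660·801/257 − 1
= 528660/257 − 1 ≈ 2057.0 − 1 ≈ 2056.0 → 2056

N ≈ 2056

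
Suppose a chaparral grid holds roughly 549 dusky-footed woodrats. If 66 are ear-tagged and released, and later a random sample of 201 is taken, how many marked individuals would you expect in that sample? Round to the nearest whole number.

The marked fraction of the population is 66/549, so in a sample of 201 expect C·(M/N) marked.
E[R] = 66 × 201 / 549 = 13266 / 549 ≈ 24.2 → 24

expected recaptures ≈ 24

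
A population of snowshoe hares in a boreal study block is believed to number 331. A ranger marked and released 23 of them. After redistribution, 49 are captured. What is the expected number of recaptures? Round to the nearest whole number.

Expected recaptures E[R] = M·C / N.
E[R] = 23 × 49 / 331 = 1127 / 331 ≈ 3.4 → 3

expected recaptures ≈ 3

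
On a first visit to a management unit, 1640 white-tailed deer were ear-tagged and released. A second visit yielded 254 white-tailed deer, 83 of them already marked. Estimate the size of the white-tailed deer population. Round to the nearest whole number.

If marked individuals mix randomly, R/C ≈ M/N, giving N ≈ M·C/R.
N = (1640 × 254) / 83 = 416560 / 83 ≈ 5018.8 → 5019

N ≈ 5019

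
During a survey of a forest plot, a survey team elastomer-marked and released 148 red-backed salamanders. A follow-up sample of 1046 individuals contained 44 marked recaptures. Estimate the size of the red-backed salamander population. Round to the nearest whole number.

The marked fraction in the recapture sample should equal the marked fraction in the population: 44/1046 = 148/N.
N = (148 × 1046) / 44 = 154808 / 44 ≈ 3518.4 → 3518

N ≈ 3518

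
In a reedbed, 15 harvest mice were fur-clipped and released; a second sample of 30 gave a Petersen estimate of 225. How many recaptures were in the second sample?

R = 2

From N = M·C/R: R = M·C / N = 15·30 / 225 = 450 / 225 = 2.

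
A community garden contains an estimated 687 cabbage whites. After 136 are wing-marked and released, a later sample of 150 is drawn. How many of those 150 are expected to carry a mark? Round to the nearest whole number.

expected recaptures ≈ 30

Expected recaptures E[R] = M·C / N.
E[R] = 136 × 150 / 687 = 20400 / 687 ≈ 29.7 → 30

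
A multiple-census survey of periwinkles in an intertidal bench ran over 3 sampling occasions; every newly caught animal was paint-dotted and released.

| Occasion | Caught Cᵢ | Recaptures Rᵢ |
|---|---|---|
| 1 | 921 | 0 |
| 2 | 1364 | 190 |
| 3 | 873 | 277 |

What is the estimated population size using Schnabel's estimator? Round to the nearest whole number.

Marked at large before each occasion: Mᵢ = Σⱼ<ᵢ (Cⱼ − Rⱼ) → M1=0, M2=921, M3=2095
Σ MᵢCᵢ = 0·921 + 921·1364 + 2095·873 = 0 + 1256244 + 1828935 = 3085179
Σ Rᵢ = 0 + 190 + 277 = 467
N̂ = 3085179 / 467 ≈ 6606.4 → 6606

N ≈ 6606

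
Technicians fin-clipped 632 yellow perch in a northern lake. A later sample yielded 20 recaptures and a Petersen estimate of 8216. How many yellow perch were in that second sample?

From N = M·C/R: C = N·R / M = 8216·20 / 632 = 164320 / 632 = 260.

C = 260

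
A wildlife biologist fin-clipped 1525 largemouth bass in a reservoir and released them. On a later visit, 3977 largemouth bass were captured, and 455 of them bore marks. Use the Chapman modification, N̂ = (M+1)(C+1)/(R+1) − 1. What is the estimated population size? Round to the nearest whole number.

N̂ = (1525+1)(3977+1)/(455+1) − 1 = 1526·3978/456 − 1
= 6070428/456 − 1 ≈ 13312.3 − 1 ≈ 13311.3 → 13311

N ≈ 13,311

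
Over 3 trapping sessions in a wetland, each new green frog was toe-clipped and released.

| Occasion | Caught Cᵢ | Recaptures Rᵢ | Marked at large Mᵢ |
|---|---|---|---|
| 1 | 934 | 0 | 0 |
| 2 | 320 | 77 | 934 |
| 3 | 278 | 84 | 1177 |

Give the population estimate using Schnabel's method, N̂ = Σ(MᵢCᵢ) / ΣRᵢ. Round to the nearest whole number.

N ≈ 3889

Σ MᵢCᵢ = 0·934 + 934·320 + 1177·278 = 0 + 298880 + 327206 = 626086
Σ Rᵢ = 0 + 77 + 84 = 161
N̂ = 626086 / 161 ≈ 3888.7 → 3889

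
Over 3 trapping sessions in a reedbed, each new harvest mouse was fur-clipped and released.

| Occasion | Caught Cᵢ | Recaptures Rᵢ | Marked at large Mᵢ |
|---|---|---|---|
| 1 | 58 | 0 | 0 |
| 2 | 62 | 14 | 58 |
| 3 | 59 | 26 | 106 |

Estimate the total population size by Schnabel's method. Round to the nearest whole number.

N ≈ 246

Σ MᵢCᵢ = 0·58 + 58·62 + 106·59 = 0 + 3596 + 6254 = 9850
Σ Rᵢ = 0 + 14 + 26 = 40
N̂ = 9850 / 40 ≈ 246.2 → 246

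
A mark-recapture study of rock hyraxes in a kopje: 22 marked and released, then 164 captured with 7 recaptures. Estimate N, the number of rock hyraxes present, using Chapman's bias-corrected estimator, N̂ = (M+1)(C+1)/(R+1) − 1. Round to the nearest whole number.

N̂ = (22+1)(164+1)/(7+1) − 1 = 23·165/8 − 1
= 3795/8 − 1 ≈ 474.4 − 1 ≈ 473.4 → 473

N ≈ 473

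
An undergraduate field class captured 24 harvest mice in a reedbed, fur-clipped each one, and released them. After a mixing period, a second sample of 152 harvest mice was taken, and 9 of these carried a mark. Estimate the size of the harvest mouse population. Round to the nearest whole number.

N ≈ 405

The marked fraction in the recapture sample should equal the marked fraction in the population: 9/152 = 24/N.
N = (24 × 152) / 9 = 3648 / 9 ≈ 405.3 → 405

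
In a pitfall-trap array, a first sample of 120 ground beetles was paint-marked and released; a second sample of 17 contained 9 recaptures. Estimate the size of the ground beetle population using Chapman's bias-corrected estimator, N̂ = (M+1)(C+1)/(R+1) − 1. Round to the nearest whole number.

N ≈ 217

N̂ = (120+1)(17+1)/(9+1) − 1 = 121·18/10 − 1
= 2178/10 − 1 ≈ 217.8 − 1 ≈ 216.8 → 217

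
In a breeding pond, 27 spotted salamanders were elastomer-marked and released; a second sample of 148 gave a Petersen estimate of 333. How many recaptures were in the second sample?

R = 12

From N = M·C/R: R = M·C / N = 27·148 / 333 = 3996 / 333 = 12.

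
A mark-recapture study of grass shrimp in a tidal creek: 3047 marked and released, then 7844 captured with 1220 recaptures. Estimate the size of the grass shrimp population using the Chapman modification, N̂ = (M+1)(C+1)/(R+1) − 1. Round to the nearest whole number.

N̂ = (3047+1)(7844+1)/(1220+1) − 1 = 3048·7845/1221 − 1
= 23911560/1221 − 1 ≈ 19583.6 − 1 ≈ 19582.6 → 19583

N ≈ 19,583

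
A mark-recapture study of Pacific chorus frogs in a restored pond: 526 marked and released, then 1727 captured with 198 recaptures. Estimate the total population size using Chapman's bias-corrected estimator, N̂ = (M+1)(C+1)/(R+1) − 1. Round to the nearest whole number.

N̂ = (526+1)(1727+1)/(198+1) − 1 = 527·1728/199 − 1
= 910656/199 − 1 ≈ 4576.2 − 1 ≈ 4575.2 → 4575

N ≈ 4575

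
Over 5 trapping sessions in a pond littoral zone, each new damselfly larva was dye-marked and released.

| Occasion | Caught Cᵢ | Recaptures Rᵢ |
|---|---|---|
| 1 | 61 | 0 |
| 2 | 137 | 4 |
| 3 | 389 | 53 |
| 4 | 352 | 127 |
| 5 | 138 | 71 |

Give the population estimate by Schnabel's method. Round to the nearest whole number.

Marked at large before each occasion: Mᵢ = Σⱼ<ᵢ (Cⱼ − Rⱼ) → M1=0, M2=61, M3=194, M4=530, M5=755
Σ MᵢCᵢ = 0·61 + 61·137 + 194·389 + 530·352 + 755·138 = 0 + 8357 + 75466 + 186560 + 104190 = 374573
Σ Rᵢ = 0 + 4 + 53 + 127 + 71 = 255
N̂ = 374573 / 255 ≈ 1468.9 → 1469

N ≈ 1469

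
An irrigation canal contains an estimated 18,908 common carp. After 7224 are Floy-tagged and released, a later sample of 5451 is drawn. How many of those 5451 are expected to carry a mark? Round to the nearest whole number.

The marked fraction of the population is 7224/18908, so in a sample of 5451 expect C·(M/N) marked.
E[R] = 7224 × 5451 / 18908 = 39378024 / 18908 ≈ 2082.6 → 2083

expected recaptures ≈ 2083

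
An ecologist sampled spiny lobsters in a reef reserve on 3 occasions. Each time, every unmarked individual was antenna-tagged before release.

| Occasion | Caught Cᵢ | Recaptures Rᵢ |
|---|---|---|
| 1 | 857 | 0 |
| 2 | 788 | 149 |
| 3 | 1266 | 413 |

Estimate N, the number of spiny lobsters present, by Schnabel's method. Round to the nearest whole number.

N ≈ 4572

Marked at large before each occasion: Mᵢ = Σⱼ<ᵢ (Cⱼ − Rⱼ) → M1=0, M2=857, M3=1496
Σ MᵢCᵢ = 0·857 + 857·788 + 1496·1266 = 0 + 675316 + 1893936 = 2569252
Σ Rᵢ = 0 + 149 + 413 = 562
N̂ = 2569252 / 562 ≈ 4571.6 → 4572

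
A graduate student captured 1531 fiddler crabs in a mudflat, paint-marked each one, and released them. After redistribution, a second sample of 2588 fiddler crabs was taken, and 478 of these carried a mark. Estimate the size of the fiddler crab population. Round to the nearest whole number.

N = (1531 × 2588) / 478 = 3962228 / 478 ≈ 8289.2 → 8289

N ≈ 8289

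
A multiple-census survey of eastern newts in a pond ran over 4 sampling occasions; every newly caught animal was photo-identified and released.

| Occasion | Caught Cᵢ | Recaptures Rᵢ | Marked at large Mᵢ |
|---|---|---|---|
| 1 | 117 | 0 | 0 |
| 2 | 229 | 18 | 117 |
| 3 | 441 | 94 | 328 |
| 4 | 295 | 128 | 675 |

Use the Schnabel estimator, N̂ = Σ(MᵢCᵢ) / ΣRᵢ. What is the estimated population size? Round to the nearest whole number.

N ≈ 1544

Σ MᵢCᵢ = 0·117 + 117·229 + 328·441 + 675·295 = 0 + 26793 + 144648 + 199125 = 370566
Σ Rᵢ = 0 + 18 + 94 + 128 = 240
N̂ = 370566 / 240 ≈ 1544.0 → 1544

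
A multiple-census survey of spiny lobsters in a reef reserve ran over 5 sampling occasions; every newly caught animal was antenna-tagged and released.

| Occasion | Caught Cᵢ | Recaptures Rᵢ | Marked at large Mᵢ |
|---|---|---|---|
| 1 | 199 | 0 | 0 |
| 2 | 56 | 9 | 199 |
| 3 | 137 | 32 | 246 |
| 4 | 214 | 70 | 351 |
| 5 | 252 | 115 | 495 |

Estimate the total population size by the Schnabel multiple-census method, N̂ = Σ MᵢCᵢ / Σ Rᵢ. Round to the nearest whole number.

N ≈ 1083

Σ MᵢCᵢ = 0·199 + 199·56 + 246·137 + 351·214 + 495·252 = 0 + 11144 + 33702 + 75114 + 124740 = 244700
Σ Rᵢ = 0 + 9 + 32 + 70 + 115 = 226
N̂ = 244700 / 226 ≈ 1082.7 → 1083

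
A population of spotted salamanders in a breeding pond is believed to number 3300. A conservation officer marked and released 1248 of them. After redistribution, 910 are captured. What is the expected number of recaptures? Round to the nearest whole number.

The marked fraction of the population is 1248/3300, so in a sample of 910 expect C·(M/N) marked.
E[R] = 1248 × 910 / 3300 = 1135680 / 3300 ≈ 344.1 → 344

expected recaptures ≈ 344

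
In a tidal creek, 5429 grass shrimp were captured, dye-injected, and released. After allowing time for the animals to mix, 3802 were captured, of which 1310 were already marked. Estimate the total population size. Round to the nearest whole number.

The marked fraction in the recapture sample should equal the marked fraction in the population: 1310/3802 = 5429/N.
N = (5429 × 3802) / 1310 = 20641058 / 1310 ≈ 15756.5 → 15757

N ≈ 15,757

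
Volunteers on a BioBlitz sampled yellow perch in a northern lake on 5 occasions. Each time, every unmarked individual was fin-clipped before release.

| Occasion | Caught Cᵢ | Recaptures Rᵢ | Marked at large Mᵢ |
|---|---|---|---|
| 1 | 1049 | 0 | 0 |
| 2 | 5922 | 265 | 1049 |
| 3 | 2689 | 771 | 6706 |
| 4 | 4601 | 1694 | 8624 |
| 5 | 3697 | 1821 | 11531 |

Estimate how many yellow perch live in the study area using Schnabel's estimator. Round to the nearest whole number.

Σ MᵢCᵢ = 0·1049 + 1049·5922 + 6706·2689 + 8624·4601 + 11531·3697 = 0 + 6212178 + 18032434 + 39679024 + 42630107 = 106553743
Σ Rᵢ = 0 + 265 + 771 + 1694 + 1821 = 4551
N̂ = 106553743 / 4551 ≈ 23413.3 → 23413

N ≈ 23,413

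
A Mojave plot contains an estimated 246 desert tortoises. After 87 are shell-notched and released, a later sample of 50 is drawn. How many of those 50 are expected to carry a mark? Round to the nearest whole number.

The marked fraction of the population is 87/246, so in a sample of 50 expect C·(M/N) marked.
E[R] = 87 × 50 / 246 = 4350 / 246 ≈ 17.7 → 18

expected recaptures ≈ 18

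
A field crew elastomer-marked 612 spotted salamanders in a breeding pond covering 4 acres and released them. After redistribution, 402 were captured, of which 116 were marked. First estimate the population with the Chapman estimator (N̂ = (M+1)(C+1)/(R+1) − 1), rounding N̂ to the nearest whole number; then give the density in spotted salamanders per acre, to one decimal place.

density ≈ 527.5 spotted salamanders per acre

N̂ = 613·403/117 − 1 = 247039/117 − 1 ≈ 2110.4 → 2110
Density = N̂ / area = 2110 / 4 ≈ 527.50 → 527.5 per acre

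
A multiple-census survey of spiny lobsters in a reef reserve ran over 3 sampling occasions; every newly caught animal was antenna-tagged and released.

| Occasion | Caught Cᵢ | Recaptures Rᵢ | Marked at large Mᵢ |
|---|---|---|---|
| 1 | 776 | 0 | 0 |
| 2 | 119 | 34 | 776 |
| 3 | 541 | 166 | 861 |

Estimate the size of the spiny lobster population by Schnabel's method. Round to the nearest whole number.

Σ MᵢCᵢ = 0·776 + 776·119 + 861·541 = 0 + 92344 + 465801 = 558145
Σ Rᵢ = 0 + 34 + 166 = 200
N̂ = 558145 / 200 ≈ 2790.7 → 2791

N ≈ 2791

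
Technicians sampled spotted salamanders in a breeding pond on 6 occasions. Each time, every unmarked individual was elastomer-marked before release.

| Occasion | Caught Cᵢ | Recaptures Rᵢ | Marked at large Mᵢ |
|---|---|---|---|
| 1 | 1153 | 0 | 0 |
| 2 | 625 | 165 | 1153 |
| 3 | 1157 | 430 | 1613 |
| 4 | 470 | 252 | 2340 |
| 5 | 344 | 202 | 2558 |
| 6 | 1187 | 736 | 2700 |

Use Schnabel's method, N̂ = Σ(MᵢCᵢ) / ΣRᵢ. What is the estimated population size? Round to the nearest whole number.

N ≈ 4354

Σ MᵢCᵢ = 0·1153 + 1153·625 + 1613·1157 + 2340·470 + 2558·344 + 2700·1187 = 0 + 720625 + 1866241 + 1099800 + 879952 + 3204900 = 7771518
Σ Rᵢ = 0 + 165 + 430 + 252 + 202 + 736 = 1785
N̂ = 7771518 / 1785 ≈ 4353.8 → 4354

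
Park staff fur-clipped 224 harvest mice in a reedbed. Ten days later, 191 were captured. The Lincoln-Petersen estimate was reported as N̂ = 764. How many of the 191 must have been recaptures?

From N = M·C/R: R = M·C / N = 224·191 / 764 = 42784 / 764 = 56.

R = 56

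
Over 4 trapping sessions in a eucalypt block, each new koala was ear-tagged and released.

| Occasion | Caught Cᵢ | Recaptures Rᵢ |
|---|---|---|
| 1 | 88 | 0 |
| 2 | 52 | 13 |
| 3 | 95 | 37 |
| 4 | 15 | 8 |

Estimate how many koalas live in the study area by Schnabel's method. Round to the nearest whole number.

Marked at large before each occasion: Mᵢ = Σⱼ<ᵢ (Cⱼ − Rⱼ) → M1=0, M2=88, M3=127, M4=185
Σ MᵢCᵢ = 0·88 + 88·52 + 127·95 + 185·15 = 0 + 4576 + 12065 + 2775 = 19416
Σ Rᵢ = 0 + 13 + 37 + 8 = 58
N̂ = 19416 / 58 ≈ 334.8 → 335

N ≈ 335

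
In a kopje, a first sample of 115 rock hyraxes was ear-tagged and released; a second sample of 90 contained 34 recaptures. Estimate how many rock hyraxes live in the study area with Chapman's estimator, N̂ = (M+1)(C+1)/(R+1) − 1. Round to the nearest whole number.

N ≈ 301

N̂ = (115+1)(90+1)/(34+1) − 1 = 116·91/35 − 1
= 10556/35 − 1 ≈ 301.6 − 1 ≈ 300.6 → 301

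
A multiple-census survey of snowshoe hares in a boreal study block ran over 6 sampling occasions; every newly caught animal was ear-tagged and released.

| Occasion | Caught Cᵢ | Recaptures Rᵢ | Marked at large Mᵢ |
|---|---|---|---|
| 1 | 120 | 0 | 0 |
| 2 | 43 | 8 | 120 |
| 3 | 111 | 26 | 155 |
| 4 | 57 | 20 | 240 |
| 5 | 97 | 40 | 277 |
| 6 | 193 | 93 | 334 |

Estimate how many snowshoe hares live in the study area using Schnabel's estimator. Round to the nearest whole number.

N ≈ 681

Σ MᵢCᵢ = 0·120 + 120·43 + 155·111 + 240·57 + 277·97 + 334·193 = 0 + 5160 + 17205 + 13680 + 26869 + 64462 = 127376
Σ Rᵢ = 0 + 8 + 26 + 20 + 40 + 93 = 187
N̂ = 127376 / 187 ≈ 681.2 → 681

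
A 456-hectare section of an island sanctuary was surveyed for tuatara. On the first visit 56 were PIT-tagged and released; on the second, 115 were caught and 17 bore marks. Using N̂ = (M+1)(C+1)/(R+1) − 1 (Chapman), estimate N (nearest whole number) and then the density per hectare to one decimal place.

N̂ = 57·116/18 − 1 = 6612/18 − 1 ≈ 366.3 → 366
Density = N̂ / area = 366 / 456 ≈ 0.80 → 0.8 per hectare

density ≈ 0.8 tuatara per hectare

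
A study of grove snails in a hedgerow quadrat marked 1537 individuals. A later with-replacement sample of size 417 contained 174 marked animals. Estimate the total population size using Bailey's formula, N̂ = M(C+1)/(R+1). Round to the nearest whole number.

N̂ = 1537·(417+1)/(174+1) = 1537·418/175 = 642466/175 ≈ 3671.2 → 3671

N ≈ 3671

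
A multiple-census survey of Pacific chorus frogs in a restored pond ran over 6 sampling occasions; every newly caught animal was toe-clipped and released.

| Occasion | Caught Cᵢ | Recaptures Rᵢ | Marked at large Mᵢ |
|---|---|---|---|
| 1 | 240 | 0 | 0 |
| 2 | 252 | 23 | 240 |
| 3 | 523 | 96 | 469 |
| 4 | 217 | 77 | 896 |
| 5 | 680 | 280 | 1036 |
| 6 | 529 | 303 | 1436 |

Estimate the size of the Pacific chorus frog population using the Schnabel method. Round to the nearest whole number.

N ≈ 2522

Σ MᵢCᵢ = 0·240 + 240·252 + 469·523 + 896·217 + 1036·680 + 1436·529 = 0 + 60480 + 245287 + 194432 + 704480 + 759644 = 1964323
Σ Rᵢ = 0 + 23 + 96 + 77 + 280 + 303 = 779
N̂ = 1964323 / 779 ≈ 2521.6 → 2522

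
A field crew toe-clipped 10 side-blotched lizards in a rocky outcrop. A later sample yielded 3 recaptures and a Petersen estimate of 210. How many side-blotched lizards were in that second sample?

C = 63

From N = M·C/R: C = N·R / M = 210·3 / 10 = 630 / 10 = 63.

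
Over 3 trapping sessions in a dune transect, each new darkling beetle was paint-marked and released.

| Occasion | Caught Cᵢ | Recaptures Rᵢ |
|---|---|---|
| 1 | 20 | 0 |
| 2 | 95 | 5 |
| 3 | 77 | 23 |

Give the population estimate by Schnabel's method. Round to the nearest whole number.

N ≈ 370

Marked at large before each occasion: Mᵢ = Σⱼ<ᵢ (Cⱼ − Rⱼ) → M1=0, M2=20, M3=110
Σ MᵢCᵢ = 0·20 + 20·95 + 110·77 = 0 + 1900 + 8470 = 10370
Σ Rᵢ = 0 + 5 + 23 = 28
N̂ = 10370 / 28 ≈ 370.4 → 370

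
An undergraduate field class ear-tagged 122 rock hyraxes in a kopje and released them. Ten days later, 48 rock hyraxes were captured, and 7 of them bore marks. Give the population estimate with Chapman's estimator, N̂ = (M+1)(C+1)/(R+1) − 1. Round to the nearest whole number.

N̂ = (122+1)(48+1)/(7+1) − 1 = 123·49/8 − 1
= 6027/8 − 1 ≈ 753.4 − 1 ≈ 752.4 → 752

N ≈ 752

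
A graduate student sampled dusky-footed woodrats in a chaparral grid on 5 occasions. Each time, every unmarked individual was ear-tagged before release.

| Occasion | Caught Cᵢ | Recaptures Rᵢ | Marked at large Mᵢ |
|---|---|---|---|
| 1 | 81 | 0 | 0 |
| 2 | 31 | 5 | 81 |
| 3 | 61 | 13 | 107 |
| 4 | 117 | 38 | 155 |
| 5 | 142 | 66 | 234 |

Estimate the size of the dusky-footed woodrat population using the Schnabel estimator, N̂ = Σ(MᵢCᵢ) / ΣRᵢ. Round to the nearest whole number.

Σ MᵢCᵢ = 0·81 + 81·31 + 107·61 + 155·117 + 234·142 = 0 + 2511 + 6527 + 18135 + 33228 = 60401
Σ Rᵢ = 0 + 5 + 13 + 38 + 66 = 122
N̂ = 60401 / 122 ≈ 495.1 → 495

N ≈ 495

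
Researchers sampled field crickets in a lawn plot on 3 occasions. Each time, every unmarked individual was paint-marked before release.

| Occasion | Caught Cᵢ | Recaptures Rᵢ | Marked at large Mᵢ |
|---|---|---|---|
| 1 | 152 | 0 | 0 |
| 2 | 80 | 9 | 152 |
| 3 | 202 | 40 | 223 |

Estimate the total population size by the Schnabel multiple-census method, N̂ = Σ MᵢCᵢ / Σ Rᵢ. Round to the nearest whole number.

N ≈ 1167

Σ MᵢCᵢ = 0·152 + 152·80 + 223·202 = 0 + 12160 + 45046 = 57206
Σ Rᵢ = 0 + 9 + 40 = 49
N̂ = 57206 / 49 ≈ 1167.47 → 1167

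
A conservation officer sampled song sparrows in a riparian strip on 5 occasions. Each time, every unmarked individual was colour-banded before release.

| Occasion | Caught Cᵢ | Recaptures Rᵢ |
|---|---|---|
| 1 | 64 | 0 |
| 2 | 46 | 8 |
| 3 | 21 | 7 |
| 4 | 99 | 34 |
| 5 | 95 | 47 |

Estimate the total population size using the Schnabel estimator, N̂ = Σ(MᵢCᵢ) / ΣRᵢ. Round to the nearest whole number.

N ≈ 352

Marked at large before each occasion: Mᵢ = Σⱼ<ᵢ (Cⱼ − Rⱼ) → M1=0, M2=64, M3=102, M4=116, M5=181
Σ MᵢCᵢ = 0·64 + 64·46 + 102·21 + 116·99 + 181·95 = 0 + 2944 + 2142 + 11484 + 17195 = 33765
Σ Rᵢ = 0 + 8 + 7 + 34 + 47 = 96
N̂ = 33765 / 96 ≈ 351.7 → 352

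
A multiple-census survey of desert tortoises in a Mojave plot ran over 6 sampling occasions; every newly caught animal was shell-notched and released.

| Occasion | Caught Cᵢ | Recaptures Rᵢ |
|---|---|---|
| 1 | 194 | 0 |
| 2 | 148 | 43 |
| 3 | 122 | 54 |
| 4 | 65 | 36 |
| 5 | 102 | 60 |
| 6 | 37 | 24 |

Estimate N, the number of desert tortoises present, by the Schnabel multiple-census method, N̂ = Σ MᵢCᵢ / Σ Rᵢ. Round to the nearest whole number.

Marked at large before each occasion: Mᵢ = Σⱼ<ᵢ (Cⱼ − Rⱼ) → M1=0, M2=194, M3=299, M4=367, M5=396, M6=438
Σ MᵢCᵢ = 0·194 + 194·148 + 299·122 + 367·65 + 396·102 + 438·37 = 0 + 28712 + 36478 + 23855 + 40392 + 16206 = 145643
Σ Rᵢ = 0 + 43 + 54 + 36 + 60 + 24 = 217
N̂ = 145643 / 217 ≈ 671.2 → 671

N ≈ 671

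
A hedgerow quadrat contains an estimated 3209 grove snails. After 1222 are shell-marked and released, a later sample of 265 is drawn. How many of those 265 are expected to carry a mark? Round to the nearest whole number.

expected recaptures ≈ 101

The marked fraction of the population is 1222/3209, so in a sample of 265 expect C·(M/N) marked.
E[R] = 1222 × 265 / 3209 = 323830 / 3209 ≈ 100.9 → 101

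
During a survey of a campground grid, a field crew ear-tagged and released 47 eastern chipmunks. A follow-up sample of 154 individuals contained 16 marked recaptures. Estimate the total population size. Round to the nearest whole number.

N ≈ 452

If marked individuals mix randomly, R/C ≈ M/N, giving N ≈ M·C/R.
N = (47 × 154) / 16 = 7238 / 16 ≈ 452.4 → 452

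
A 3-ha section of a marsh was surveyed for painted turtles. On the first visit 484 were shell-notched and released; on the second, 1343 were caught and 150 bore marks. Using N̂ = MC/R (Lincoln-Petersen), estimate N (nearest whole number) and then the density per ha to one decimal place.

density ≈ 1444.3 painted turtles per ha

N̂ = 484·1343/150 = 650012/150 ≈ 4333.4 → 4333
Density = N̂ / area = 4333 / 3 ≈ 1444.33 → 1444.3 per ha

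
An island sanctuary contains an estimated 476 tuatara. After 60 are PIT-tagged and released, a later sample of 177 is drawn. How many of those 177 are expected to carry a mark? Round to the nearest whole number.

Expected recaptures E[R] = M·C / N.
E[R] = 60 × 177 / 476 = 10620 / 476 ≈ 22.3 → 22

expected recaptures ≈ 22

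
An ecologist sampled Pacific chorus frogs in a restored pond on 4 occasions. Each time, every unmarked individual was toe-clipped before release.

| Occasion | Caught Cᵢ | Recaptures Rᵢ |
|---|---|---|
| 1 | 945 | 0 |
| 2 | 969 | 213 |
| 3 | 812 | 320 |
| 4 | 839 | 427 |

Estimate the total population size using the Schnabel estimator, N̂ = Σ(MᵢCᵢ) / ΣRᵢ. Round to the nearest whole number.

Marked at large before each occasion: Mᵢ = Σⱼ<ᵢ (Cⱼ − Rⱼ) → M1=0, M2=945, M3=1701, M4=2193
Σ MᵢCᵢ = 0·945 + 945·969 + 1701·812 + 2193·839 = 0 + 915705 + 1381212 + 1839927 = 4136844
Σ Rᵢ = 0 + 213 + 320 + 427 = 960
N̂ = 4136844 / 960 ≈ 4309.2 → 4309

N ≈ 4309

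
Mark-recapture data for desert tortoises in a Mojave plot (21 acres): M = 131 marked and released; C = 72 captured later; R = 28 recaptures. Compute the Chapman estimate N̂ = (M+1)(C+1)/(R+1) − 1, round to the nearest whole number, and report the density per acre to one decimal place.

density ≈ 15.8 desert tortoises per acre

N̂ = 132·73/29 − 1 = 9636/29 − 1 ≈ 331.3 → 331
Density = N̂ / area = 331 / 21 ≈ 15.76 → 15.8 per acre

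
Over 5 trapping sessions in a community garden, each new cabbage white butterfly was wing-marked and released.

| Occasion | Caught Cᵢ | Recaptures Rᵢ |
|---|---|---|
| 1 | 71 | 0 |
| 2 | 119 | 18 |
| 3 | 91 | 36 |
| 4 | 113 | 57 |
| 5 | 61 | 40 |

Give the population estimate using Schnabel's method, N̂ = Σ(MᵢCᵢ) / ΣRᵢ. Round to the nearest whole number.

N ≈ 444

Marked at large before each occasion: Mᵢ = Σⱼ<ᵢ (Cⱼ − Rⱼ) → M1=0, M2=71, M3=172, M4=227, M5=283
Σ MᵢCᵢ = 0·71 + 71·119 + 172·91 + 227·113 + 283·61 = 0 + 8449 + 15652 + 25651 + 17263 = 67015
Σ Rᵢ = 0 + 18 + 36 + 57 + 40 = 151
N̂ = 67015 / 151 ≈ 443.8 → 444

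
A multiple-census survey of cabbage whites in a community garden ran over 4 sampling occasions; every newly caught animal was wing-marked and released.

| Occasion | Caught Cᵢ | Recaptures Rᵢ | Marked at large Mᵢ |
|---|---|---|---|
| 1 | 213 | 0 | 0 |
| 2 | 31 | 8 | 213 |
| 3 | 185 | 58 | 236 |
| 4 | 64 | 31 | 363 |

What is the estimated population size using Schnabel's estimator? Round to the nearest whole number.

N ≈ 758

Σ MᵢCᵢ = 0·213 + 213·31 + 236·185 + 363·64 = 0 + 6603 + 43660 + 23232 = 73495
Σ Rᵢ = 0 + 8 + 58 + 31 = 97
N̂ = 73495 / 97 ≈ 757.7 → 758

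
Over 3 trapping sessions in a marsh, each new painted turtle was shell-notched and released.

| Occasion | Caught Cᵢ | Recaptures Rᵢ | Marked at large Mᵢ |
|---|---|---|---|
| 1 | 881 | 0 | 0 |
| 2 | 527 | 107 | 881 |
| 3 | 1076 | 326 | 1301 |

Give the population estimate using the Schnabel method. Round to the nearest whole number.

Σ MᵢCᵢ = 0·881 + 881·527 + 1301·1076 = 0 + 464287 + 1399876 = 1864163
Σ Rᵢ = 0 + 107 + 326 = 433
N̂ = 1864163 / 433 ≈ 4305.2 → 4305

N ≈ 4305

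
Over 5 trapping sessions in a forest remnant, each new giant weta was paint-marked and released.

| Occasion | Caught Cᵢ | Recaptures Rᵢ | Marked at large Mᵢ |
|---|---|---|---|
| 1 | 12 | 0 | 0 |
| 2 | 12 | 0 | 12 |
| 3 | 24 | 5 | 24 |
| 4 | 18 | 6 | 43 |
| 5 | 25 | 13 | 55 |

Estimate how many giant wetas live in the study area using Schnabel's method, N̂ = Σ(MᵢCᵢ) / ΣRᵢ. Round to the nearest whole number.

Σ MᵢCᵢ = 0·12 + 12·12 + 24·24 + 43·18 + 55·25 = 0 + 144 + 576 + 774 + 1375 = 2869
Σ Rᵢ = 0 + 0 + 5 + 6 + 13 = 24
N̂ = 2869 / 24 ≈ 119.5 → 120

N ≈ 120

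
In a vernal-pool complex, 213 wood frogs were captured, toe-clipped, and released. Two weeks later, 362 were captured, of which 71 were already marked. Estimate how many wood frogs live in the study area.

N = (213 × 362) / 71 = 77106 / 71 = 1086

N = 1086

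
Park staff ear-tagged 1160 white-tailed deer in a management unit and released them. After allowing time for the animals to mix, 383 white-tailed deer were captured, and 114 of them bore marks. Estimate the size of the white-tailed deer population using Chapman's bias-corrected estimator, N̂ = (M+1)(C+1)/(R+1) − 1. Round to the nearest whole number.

N ≈ 3876

N̂ = (1160+1)(383+1)/(114+1) − 1 = 1161·384/115 − 1
= 445824/115 − 1 ≈ 3876.7 − 1 ≈ 3875.7 → 3876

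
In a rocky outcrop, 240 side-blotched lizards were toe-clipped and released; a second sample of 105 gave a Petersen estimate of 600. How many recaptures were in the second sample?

R = 42

From N = M·C/R: R = M·C / N = 240·105 / 600 = 25200 / 600 = 42.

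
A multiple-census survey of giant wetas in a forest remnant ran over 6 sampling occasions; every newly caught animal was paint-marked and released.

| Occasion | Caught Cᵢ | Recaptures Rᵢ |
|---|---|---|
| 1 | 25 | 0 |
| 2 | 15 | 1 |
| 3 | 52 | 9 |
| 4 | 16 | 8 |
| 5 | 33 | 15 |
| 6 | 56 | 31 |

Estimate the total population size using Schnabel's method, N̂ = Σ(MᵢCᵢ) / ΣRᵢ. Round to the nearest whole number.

Marked at large before each occasion: Mᵢ = Σⱼ<ᵢ (Cⱼ − Rⱼ) → M1=0, M2=25, M3=39, M4=82, M5=90, M6=108
Σ MᵢCᵢ = 0·25 + 25·15 + 39·52 + 82·16 + 90·33 + 108·56 = 0 + 375 + 2028 + 1312 + 2970 + 6048 = 12733
Σ Rᵢ = 0 + 1 + 9 + 8 + 15 + 31 = 64
N̂ = 12733 / 64 ≈ 199.0 → 199

N ≈ 199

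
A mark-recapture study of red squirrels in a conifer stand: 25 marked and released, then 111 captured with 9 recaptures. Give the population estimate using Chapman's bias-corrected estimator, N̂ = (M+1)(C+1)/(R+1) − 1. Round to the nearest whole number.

N ≈ 290

N̂ = (25+1)(111+1)/(9+1) − 1 = 26·112/10 − 1
= 2912/10 − 1 ≈ 291.2 − 1 ≈ 290.2 → 290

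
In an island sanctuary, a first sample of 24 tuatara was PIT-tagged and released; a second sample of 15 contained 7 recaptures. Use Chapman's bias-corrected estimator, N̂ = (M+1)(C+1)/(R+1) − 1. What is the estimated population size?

N = 49

N̂ = (24+1)(15+1)/(7+1) − 1 = 25·16/8 − 1
= 400/8 − 1 = 50 − 1 = 49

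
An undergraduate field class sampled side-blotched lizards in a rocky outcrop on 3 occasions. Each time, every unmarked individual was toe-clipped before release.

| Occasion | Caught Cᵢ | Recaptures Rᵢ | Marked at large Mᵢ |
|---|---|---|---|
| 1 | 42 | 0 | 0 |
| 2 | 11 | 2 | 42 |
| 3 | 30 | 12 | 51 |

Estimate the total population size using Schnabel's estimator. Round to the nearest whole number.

N ≈ 142

Σ MᵢCᵢ = 0·42 + 42·11 + 51·30 = 0 + 462 + 1530 = 1992
Σ Rᵢ = 0 + 2 + 12 = 14
N̂ = 1992 / 14 ≈ 142.3 → 142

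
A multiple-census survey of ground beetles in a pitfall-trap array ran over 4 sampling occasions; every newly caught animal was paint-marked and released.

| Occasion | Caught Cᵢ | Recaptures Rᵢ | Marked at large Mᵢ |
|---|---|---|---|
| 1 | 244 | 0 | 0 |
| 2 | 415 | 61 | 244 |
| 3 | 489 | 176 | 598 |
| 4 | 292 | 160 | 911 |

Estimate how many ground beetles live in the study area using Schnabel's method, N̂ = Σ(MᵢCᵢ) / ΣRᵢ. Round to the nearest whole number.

N ≈ 1662

Σ MᵢCᵢ = 0·244 + 244·415 + 598·489 + 911·292 = 0 + 101260 + 292422 + 266012 = 659694
Σ Rᵢ = 0 + 61 + 176 + 160 = 397
N̂ = 659694 / 397 ≈ 1661.7 → 1662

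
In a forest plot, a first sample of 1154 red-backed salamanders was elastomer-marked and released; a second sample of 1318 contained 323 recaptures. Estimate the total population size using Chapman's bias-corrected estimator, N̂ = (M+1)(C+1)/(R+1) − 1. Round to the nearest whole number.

N ≈ 4701

N̂ = (1154+1)(1318+1)/(323+1) − 1 = 1155·1319/324 − 1
= 1523445/324 − 1 ≈ 4702.0 − 1 ≈ 4701.0 → 4701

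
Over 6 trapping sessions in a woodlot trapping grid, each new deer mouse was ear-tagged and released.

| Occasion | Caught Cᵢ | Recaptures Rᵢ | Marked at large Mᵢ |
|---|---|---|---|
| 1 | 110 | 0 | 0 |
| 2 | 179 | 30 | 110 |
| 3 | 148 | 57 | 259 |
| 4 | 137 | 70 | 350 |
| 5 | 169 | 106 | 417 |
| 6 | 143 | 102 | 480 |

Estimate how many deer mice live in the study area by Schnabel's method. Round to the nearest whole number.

Σ MᵢCᵢ = 0·110 + 110·179 + 259·148 + 350·137 + 417·169 + 480·143 = 0 + 19690 + 38332 + 47950 + 70473 + 68640 = 245085
Σ Rᵢ = 0 + 30 + 57 + 70 + 106 + 102 = 365
N̂ = 245085 / 365 ≈ 671.47 → 671

N ≈ 671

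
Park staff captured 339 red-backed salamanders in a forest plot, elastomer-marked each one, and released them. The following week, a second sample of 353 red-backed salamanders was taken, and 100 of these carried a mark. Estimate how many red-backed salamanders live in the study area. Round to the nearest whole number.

N ≈ 1197

The marked fraction in the recapture sample should equal the marked fraction in the population: 100/353 = 339/N.
N = (339 × 353) / 100 = 119667 / 100 ≈ 1196.7 → 1197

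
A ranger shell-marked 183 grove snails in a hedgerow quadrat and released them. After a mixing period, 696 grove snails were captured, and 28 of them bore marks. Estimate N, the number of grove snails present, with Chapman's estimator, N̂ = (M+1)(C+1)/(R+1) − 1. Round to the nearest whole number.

N̂ = (183+1)(696+1)/(28+1) − 1 = 184·697/29 − 1
= 128248/29 − 1 ≈ 4422.3 − 1 ≈ 4421.3 → 4421

N ≈ 4421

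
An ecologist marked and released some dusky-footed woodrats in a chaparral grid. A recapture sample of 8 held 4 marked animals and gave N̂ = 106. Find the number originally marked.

M = 53

From N = M·C/R: M = N·R / C = 106·4 / 8 = 424 / 8 = 53.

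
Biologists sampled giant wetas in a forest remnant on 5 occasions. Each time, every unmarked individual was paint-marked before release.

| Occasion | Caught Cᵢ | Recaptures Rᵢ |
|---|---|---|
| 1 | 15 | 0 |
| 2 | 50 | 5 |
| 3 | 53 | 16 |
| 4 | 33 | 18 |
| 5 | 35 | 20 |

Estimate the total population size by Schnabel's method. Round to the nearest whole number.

Marked at large before each occasion: Mᵢ = Σⱼ<ᵢ (Cⱼ − Rⱼ) → M1=0, M2=15, M3=60, M4=97, M5=112
Σ MᵢCᵢ = 0·15 + 15·50 + 60·53 + 97·33 + 112·35 = 0 + 750 + 3180 + 3201 + 3920 = 11051
Σ Rᵢ = 0 + 5 + 16 + 18 + 20 = 59
N̂ = 11051 / 59 ≈ 187.3 → 187

N ≈ 187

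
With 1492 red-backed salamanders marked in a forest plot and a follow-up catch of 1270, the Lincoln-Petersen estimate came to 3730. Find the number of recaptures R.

R = 508

From N = M·C/R: R = M·C / N = 1492·1270 / 3730 = 1894840 / 3730 = 508.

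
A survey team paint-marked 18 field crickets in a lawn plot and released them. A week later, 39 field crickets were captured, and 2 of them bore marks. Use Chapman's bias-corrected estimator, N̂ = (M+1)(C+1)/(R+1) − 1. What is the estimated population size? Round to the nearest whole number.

N̂ = (18+1)(39+1)/(2+1) − 1 = 19·40/3 − 1
= 760/3 − 1 ≈ 253.3 − 1 ≈ 252.3 → 252

N ≈ 252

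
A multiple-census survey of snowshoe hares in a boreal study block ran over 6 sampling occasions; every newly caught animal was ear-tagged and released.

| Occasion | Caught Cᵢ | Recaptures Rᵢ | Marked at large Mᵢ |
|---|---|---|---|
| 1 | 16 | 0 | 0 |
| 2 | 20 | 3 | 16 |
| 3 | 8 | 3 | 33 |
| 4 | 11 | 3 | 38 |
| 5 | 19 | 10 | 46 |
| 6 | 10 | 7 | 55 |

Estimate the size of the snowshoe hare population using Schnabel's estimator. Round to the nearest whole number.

N ≈ 93

Σ MᵢCᵢ = 0·16 + 16·20 + 33·8 + 38·11 + 46·19 + 55·10 = 0 + 320 + 264 + 418 + 874 + 550 = 2426
Σ Rᵢ = 0 + 3 + 3 + 3 + 10 + 7 = 26
N̂ = 2426 / 26 ≈ 93.3 → 93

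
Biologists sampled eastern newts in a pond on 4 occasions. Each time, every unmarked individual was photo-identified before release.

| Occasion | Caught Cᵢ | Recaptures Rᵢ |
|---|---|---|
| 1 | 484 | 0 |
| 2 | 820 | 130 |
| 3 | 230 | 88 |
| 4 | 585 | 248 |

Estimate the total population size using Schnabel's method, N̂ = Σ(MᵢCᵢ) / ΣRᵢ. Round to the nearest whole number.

Marked at large before each occasion: Mᵢ = Σⱼ<ᵢ (Cⱼ − Rⱼ) → M1=0, M2=484, M3=1174, M4=1316
Σ MᵢCᵢ = 0·484 + 484·820 + 1174·230 + 1316·585 = 0 + 396880 + 270020 + 769860 = 1436760
Σ Rᵢ = 0 + 130 + 88 + 248 = 466
N̂ = 1436760 / 466 ≈ 3083.2 → 3083

N ≈ 3083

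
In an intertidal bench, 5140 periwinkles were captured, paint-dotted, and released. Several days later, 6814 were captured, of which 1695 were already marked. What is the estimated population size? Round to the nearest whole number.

If marked individuals mix randomly, R/C ≈ M/N, giving N ≈ M·C/R.
N = (5140 × 6814) / 1695 = 35023960 / 1695 ≈ 20663.1 → 20663

N ≈ 20,663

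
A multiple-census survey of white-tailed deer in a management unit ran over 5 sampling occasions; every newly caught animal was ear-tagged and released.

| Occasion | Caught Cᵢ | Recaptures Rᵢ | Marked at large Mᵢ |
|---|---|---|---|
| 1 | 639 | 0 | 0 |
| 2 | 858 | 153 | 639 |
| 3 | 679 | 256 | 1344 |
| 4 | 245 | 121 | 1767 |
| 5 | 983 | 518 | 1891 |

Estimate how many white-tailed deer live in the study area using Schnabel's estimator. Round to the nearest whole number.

Σ MᵢCᵢ = 0·639 + 639·858 + 1344·679 + 1767·245 + 1891·983 = 0 + 548262 + 912576 + 432915 + 1858853 = 3752606
Σ Rᵢ = 0 + 153 + 256 + 121 + 518 = 1048
N̂ = 3752606 / 1048 ≈ 3580.7 → 3581

N ≈ 3581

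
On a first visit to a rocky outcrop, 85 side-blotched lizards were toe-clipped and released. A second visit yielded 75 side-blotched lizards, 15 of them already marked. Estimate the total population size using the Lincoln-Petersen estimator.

N = 425

N = (85 × 75) / 15 = 6375 / 15 = 425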